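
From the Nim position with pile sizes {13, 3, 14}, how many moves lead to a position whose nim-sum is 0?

0

Nim-sum: 13 ^ 3 ^ 14 = 0.
The nim-sum is already 0, so every move leaves a nonzero nim-sum — there are no winning moves.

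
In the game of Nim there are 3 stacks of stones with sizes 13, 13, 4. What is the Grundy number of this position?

Bitwise XOR of the heap sizes:
  1101  (13)
  1101  (13)
  0100  (4)
  ----
  0100  (4)

4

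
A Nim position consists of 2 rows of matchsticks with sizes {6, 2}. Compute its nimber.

Write each in binary and XOR column by column:
  110  (6)
  010  (2)
  ---
  100  (4)

4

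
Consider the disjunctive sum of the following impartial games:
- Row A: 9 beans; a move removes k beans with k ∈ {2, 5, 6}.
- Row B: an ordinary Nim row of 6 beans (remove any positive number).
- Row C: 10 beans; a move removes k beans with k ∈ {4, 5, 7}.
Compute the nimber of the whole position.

6

For row A, compute g(0), g(1), … with moves {2, 5, 6}:
g(0) = mex{} = 0
g(1) = mex{} = 0
g(2) = mex{0} = 1
g(3) = mex{0} = 1
g(4) = mex{1} = 0
g(5) = mex{0,1} = 2
g(6) = mex{0} = 1
g(7) = mex{0,1,2} = 3
g(8) = mex{1} = 0
g(9) = mex{0,1,3} = 2
So g(9) = 2.
Row B is a plain Nim row of size 6, so its Grundy value is 6.
Grundy values for row C (subtraction set {4, 5, 7}):
g(0) = mex{} = 0
g(1) = mex{} = 0
g(2) = mex{} = 0
g(3) = mex{} = 0
g(4) = mex{0} = 1
g(5) = mex{0} = 1
g(6) = mex{0} = 1
g(7) = mex{0} = 1
g(8) = mex{0,1} = 2
g(9) = mex{0,1} = 2
g(10) = mex{0,1} = 2
So g(10) = 2.
By the Sprague-Grundy theorem, the Grundy value of a sum of independent games is the XOR of the component values.
Combined value = 2 XOR 6 XOR 2 = 6.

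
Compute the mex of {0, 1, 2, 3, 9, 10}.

4

The values 0, 1, 2, 3 are all present; 4 is the first non-negative integer missing from the set.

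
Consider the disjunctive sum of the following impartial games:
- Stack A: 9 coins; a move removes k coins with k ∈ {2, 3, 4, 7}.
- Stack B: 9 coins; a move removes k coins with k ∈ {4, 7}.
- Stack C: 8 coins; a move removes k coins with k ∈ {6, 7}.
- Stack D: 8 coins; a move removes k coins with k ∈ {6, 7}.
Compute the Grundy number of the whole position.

6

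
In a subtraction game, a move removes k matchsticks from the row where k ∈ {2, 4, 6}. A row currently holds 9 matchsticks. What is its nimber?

Build the Grundy sequence with g(k) = mex{g(k−s) : s ∈ {2, 4, 6}, s ≤ k}:
k:     0  1  2  3  4  5  6  7  8  9
g(k):  0  0  1  1  2  2  3  3  0  0
So g(9) = 0.

0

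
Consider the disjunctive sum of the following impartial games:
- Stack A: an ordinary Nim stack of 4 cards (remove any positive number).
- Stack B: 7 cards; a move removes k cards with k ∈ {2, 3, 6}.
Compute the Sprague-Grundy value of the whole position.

Stack A is a plain Nim stack of size 4, so its Grundy value is 4.
Grundy values for stack B (subtraction set {2, 3, 6}):
g(0) = mex{} = 0
g(1) = mex{} = 0
g(2) = mex{0} = 1
g(3) = mex{0} = 1
g(4) = mex{0,1} = 2
g(5) = mex{1} = 0
g(6) = mex{0,1,2} = 3
g(7) = mex{0,2} = 1
So g(7) = 1.
By the Sprague-Grundy theorem, the Grundy value of a sum of independent games is the XOR of the component values.
Combined value = 4 ⊕ 1 = 5.

5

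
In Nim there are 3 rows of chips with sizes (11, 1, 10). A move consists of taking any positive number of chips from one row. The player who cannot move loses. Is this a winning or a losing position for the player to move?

Nim-sum: 11 ^ 1 ^ 10 = 0.
The nim-sum is 0, so this is a P-position: the player to move is in a losing position under optimal play.

Losing position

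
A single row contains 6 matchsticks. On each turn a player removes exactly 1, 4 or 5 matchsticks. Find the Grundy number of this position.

2

Build the Grundy sequence with g(k) = mex{g(k−s) : s ∈ {1, 4, 5}, s ≤ k}:
g(0) = mex{} = 0
g(1) = mex{0} = 1
g(2) = mex{1} = 0
g(3) = mex{0} = 1
g(4) = mex{0,1} = 2
g(5) = mex{0,1,2} = 3
g(6) = mex{0,1,3} = 2
So g(6) = 2.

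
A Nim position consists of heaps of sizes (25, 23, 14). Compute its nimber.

0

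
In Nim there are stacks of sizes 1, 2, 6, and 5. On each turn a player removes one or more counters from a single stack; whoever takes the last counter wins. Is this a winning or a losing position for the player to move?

Losing position

Bitwise XOR of the heap sizes:
  001  (1)
  010  (2)
  110  (6)
  101  (5)
  ---
  000  (0)
The nim-sum is 0, so this is a P-position: the player to move is in a losing position under optimal play.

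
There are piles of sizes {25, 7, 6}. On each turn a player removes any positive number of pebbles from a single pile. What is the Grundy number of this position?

24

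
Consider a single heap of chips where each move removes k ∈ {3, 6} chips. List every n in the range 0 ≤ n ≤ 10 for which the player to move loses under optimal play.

Compute g(0), g(1), … for moves {3, 6}:
g(0) = mex{} = 0
g(1) = mex{} = 0
g(2) = mex{} = 0
g(3) = mex{0} = 1
g(4) = mex{0} = 1
g(5) = mex{0} = 1
g(6) = mex{0,1} = 2
g(7) = mex{0,1} = 2
g(8) = mex{0,1} = 2
g(9) = mex{1,2} = 0
g(10) = mex{1,2} = 0
The P-positions (g = 0) in 0..10 are 0, 1, 2, 9, 10.

0, 1, 2, 9, 10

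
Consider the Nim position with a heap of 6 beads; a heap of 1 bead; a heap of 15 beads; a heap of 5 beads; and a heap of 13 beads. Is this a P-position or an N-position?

Compute the nim-sum pairwise:
6 ^ 1 = 7
7 ^ 15 = 8
8 ^ 5 = 13
13 ^ 13 = 0
The nim-sum is 0, so this is a P-position: the player to move is in a losing position under optimal play.

P-position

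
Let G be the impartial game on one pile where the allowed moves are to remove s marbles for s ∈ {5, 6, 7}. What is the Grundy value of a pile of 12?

0

Grundy values for subtraction set {5, 6, 7}:
k:     0  1  2  3  4  5  6  7  8  9 10 11 12
g(k):  0  0  0  0  0  1  1  1  1  1  2  2  0
So g(12) = 0.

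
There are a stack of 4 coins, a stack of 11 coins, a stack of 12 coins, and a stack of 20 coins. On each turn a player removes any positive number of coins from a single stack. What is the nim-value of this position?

23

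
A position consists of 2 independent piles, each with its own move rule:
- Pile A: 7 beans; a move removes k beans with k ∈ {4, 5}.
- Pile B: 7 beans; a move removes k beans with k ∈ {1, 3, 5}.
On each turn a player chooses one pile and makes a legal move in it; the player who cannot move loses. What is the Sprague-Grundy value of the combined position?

0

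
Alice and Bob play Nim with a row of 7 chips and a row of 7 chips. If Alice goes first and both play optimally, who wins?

Write each in binary and XOR column by column:
  111  (7)
  111  (7)
  ---
  000  (0)
The nim-sum is 0, so this is a P-position: the player to move is in a losing position under optimal play; Alice is about to move from it and so loses — Bob wins.

Bob wins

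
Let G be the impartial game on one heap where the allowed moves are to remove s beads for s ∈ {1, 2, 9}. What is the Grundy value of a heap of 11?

Compute g(0), g(1), … for moves {1, 2, 9}:
k:     0  1  2  3  4  5  6  7  8  9 10 11
g(k):  0  1  2  0  1  2  0  1  2  3  0  1
So g(11) = 1.

1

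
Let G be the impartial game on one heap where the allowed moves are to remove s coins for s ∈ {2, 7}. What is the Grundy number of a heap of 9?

0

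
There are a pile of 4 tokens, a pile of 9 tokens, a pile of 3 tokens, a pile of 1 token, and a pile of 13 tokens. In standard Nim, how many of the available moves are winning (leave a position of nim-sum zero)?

Write each in binary and XOR column by column:
  0100  (4)
  1001  (9)
  0011  (3)
  0001  (1)
  1101  (13)
  ----
  0010  (2)
The overall nim-sum is X = 2. A pile of size p has a winning move iff p XOR X < p (reduce it to p XOR X).
  4: 4 XOR 2 = 6 ≥ 4 — no move.
  9: 9 XOR 2 = 11 ≥ 9 — no move.
  3: 3 XOR 2 = 1 < 3 — winning move (to 1).
  1: 1 XOR 2 = 3 ≥ 1 — no move.
  13: 13 XOR 2 = 15 ≥ 13 — no move.
That gives 1 winning move.

1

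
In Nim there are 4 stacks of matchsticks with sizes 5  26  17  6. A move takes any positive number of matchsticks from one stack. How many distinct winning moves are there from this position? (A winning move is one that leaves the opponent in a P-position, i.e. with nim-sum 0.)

Compute the nim-sum pairwise:
5 ⊕ 26 = 31
31 ⊕ 17 = 14
14 ⊕ 6 = 8
The overall nim-sum is X = 8. A stack of size p has a winning move iff p XOR X < p (reduce it to p XOR X).
  5: 5 XOR 8 = 13 ≥ 5 — no move.
  26: 26 XOR 8 = 18 < 26 — winning move (to 18).
  17: 17 XOR 8 = 25 ≥ 17 — no move.
  6: 6 XOR 8 = 14 ≥ 6 — no move.
That gives 1 winning move.

1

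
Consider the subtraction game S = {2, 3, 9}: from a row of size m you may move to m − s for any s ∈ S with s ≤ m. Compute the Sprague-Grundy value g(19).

1

Build the Grundy sequence with g(k) = mex{g(k−s) : s ∈ {2, 3, 9}, s ≤ k}:
k:     0  1  2  3  4  5  6  7  8  9 10 11 12 13 14 15 16 17 18 19
g(k):  0  0  1  1  2  0  0  1  1  2  2  0  0  1  1  2  0  0  1  1
So g(19) = 1.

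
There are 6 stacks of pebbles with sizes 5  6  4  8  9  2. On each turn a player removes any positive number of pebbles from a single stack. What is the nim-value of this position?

4

Compute the nim-sum pairwise:
5 ⊕ 6 = 3
3 ⊕ 4 = 7
7 ⊕ 8 = 15
15 ⊕ 9 = 6
6 ⊕ 2 = 4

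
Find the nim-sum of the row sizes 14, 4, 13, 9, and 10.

4

Nim-sum: 14 ⊕ 4 ⊕ 13 ⊕ 9 ⊕ 10 = 4.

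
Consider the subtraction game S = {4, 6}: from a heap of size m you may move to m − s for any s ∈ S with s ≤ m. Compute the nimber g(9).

2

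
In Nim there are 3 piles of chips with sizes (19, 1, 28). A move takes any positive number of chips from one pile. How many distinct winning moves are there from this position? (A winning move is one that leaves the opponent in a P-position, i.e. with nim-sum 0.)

Bitwise XOR of the heap sizes:
  10011  (19)
  00001  (1)
  11100  (28)
  -----
  01110  (14)
The overall nim-sum is X = 14. A pile of size p has a winning move iff p XOR X < p (reduce it to p XOR X).
  19: 19 XOR 14 = 29 ≥ 19 — no move.
  1: 1 XOR 14 = 15 ≥ 1 — no move.
  28: 28 XOR 14 = 18 < 28 — winning move (to 18).
That gives 1 winning move.

1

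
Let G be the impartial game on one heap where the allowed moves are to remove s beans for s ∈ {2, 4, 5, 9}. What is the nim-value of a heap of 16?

1

Compute g(0), g(1), … for moves {2, 4, 5, 9}:
k:     0  1  2  3  4  5  6  7  8  9 10 11 12 13 14 15 16
g(k):  0  0  1  1  2  2  3  0  0  1  1  2  2  3  0  0  1
So g(16) = 1.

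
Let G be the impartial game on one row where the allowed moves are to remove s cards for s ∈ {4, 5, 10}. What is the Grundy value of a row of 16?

Build the Grundy sequence with g(k) = mex{g(k−s) : s ∈ {4, 5, 10}, s ≤ k}:
k:     0  1  2  3  4  5  6  7  8  9 10 11 12 13 14 15 16
g(k):  0  0  0  0  1  1  1  1  2  0  2  2  3  1  3  0  0
So g(16) = 0.

0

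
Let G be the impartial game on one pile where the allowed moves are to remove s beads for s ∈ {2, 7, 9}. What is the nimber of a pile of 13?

Build the Grundy sequence with g(k) = mex{g(k−s) : s ∈ {2, 7, 9}, s ≤ k}:
g(0) = mex{} = 0
g(1) = mex{} = 0
g(2) = mex{0} = 1
g(3) = mex{0} = 1
g(4) = mex{1} = 0
g(5) = mex{1} = 0
g(6) = mex{0} = 1
g(7) = mex{0} = 1
g(8) = mex{0,1} = 2
g(9) = mex{0,1} = 2
g(10) = mex{0,1,2} = 3
g(11) = mex{0,1,2} = 3
g(12) = mex{0,1,3} = 2
g(13) = mex{0,1,3} = 2
So g(13) = 2.

2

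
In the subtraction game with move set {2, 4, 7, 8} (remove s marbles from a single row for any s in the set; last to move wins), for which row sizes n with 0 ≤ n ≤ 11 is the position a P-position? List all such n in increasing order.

Grundy values for subtraction set {2, 4, 7, 8}:
k:     0  1  2  3  4  5  6  7  8  9 10 11
g(k):  0  0  1  1  2  2  0  3  1  4  2  0
The P-positions (g = 0) in 0..11 are 0, 1, 6, 11.

0, 1, 6, 11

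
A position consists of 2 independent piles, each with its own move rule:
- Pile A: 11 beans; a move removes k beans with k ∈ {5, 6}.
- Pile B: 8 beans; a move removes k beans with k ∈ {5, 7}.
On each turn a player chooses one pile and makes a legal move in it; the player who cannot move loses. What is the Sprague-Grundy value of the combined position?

Grundy values for pile A (subtraction set {5, 6}):
k:     0  1  2  3  4  5  6  7  8  9 10 11
g(k):  0  0  0  0  0  1  1  1  1  1  2  0
So g(11) = 0.
Build the Grundy sequence for pile B with g(k) = mex{g(k−s) : s ∈ {5, 7}, s ≤ k}:
g(0) = mex{} = 0
g(1) = mex{} = 0
g(2) = mex{} = 0
g(3) = mex{} = 0
g(4) = mex{} = 0
g(5) = mex{0} = 1
g(6) = mex{0} = 1
g(7) = mex{0} = 1
g(8) = mex{0} = 1
So g(8) = 1.
The value of a disjunctive sum is the nim-sum of the parts.
Combined value = 0 ⊕ 1 = 1.

1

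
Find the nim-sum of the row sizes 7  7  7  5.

Compute the nim-sum pairwise:
7 XOR 7 = 0
0 XOR 7 = 7
7 XOR 5 = 2

2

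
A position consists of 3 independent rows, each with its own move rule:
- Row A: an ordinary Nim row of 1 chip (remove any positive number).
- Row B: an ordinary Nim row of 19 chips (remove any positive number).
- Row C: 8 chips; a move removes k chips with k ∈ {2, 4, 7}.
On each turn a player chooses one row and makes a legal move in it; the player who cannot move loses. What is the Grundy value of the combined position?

19

Row A is a plain Nim row of size 1, so its Grundy value is 1.
Row B is a plain Nim row of size 19, so its Grundy value is 19.
For row C, compute g(0), g(1), … with moves {2, 4, 7}:
g(0) = mex{} = 0
g(1) = mex{} = 0
g(2) = mex{0} = 1
g(3) = mex{0} = 1
g(4) = mex{0,1} = 2
g(5) = mex{0,1} = 2
g(6) = mex{1,2} = 0
g(7) = mex{0,1,2} = 3
g(8) = mex{0,2} = 1
So g(8) = 1.
By the Sprague-Grundy theorem, the Grundy value of a sum of independent games is the XOR of the component values.
Combined value = 1 XOR 19 XOR 1 = 19.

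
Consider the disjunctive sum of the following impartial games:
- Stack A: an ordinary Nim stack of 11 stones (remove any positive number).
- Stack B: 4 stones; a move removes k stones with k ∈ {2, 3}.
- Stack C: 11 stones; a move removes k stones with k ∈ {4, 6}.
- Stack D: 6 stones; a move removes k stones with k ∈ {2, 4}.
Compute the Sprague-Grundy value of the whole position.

9

Stack A is a plain Nim stack of size 11, so its Grundy value is 11.
For stack B, compute g(0), g(1), … with moves {2, 3}:
k:     0  1  2  3  4
g(k):  0  0  1  1  2
So g(4) = 2.
Grundy values for stack C (subtraction set {4, 6}):
g(0) = mex{} = 0
g(1) = mex{} = 0
g(2) = mex{} = 0
g(3) = mex{} = 0
g(4) = mex{0} = 1
g(5) = mex{0} = 1
g(6) = mex{0} = 1
g(7) = mex{0} = 1
g(8) = mex{0,1} = 2
g(9) = mex{0,1} = 2
g(10) = mex{1} = 0
g(11) = mex{1} = 0
So g(11) = 0.
Grundy values for stack D (subtraction set {2, 4}):
k:     0  1  2  3  4  5  6
g(k):  0  0  1  1  2  2  0
So g(6) = 0.
By the Sprague-Grundy theorem, the Grundy value of a sum of independent games is the XOR of the component values.
Combined value = 11 XOR 2 XOR 0 XOR 0 = 9.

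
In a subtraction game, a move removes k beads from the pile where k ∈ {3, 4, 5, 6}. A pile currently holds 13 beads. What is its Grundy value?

1

Grundy values for subtraction set {3, 4, 5, 6}:
k:     0  1  2  3  4  5  6  7  8  9 10 11 12 13
g(k):  0  0  0  1  1  1  2  2  2  0  0  0  1  1
So g(13) = 1.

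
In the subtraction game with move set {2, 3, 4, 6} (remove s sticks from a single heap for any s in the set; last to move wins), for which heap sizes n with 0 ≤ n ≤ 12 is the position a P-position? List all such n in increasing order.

Grundy values for subtraction set {2, 3, 4, 6}:
g(0) = mex{} = 0
g(1) = mex{} = 0
g(2) = mex{0} = 1
g(3) = mex{0} = 1
g(4) = mex{0,1} = 2
g(5) = mex{0,1} = 2
g(6) = mex{0,1,2} = 3
g(7) = mex{0,1,2} = 3
g(8) = mex{1,2,3} = 0
g(9) = mex{1,2,3} = 0
g(10) = mex{0,2,3} = 1
g(11) = mex{0,2,3} = 1
g(12) = mex{0,1,3} = 2
The P-positions (g = 0) in 0..12 are 0, 1, 8, 9.

0, 1, 8, 9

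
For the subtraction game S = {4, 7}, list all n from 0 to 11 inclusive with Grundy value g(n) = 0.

0, 1, 2, 3, 11

Grundy values for subtraction set {4, 7}:
k:     0  1  2  3  4  5  6  7  8  9 10 11
g(k):  0  0  0  0  1  1  1  1  2  2  2  0
The P-positions (g = 0) in 0..11 are 0, 1, 2, 3, 11.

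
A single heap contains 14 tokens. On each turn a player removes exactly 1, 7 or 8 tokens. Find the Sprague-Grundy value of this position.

Grundy values for subtraction set {1, 7, 8}:
k:     0  1  2  3  4  5  6  7  8  9 10 11 12 13 14
g(k):  0  1  0  1  0  1  0  1  2  3  2  3  2  3  2
So g(14) = 2.

2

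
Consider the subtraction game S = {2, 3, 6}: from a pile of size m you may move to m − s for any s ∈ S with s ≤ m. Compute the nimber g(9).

0

Build the Grundy sequence with g(k) = mex{g(k−s) : s ∈ {2, 3, 6}, s ≤ k}:
k:     0  1  2  3  4  5  6  7  8  9
g(k):  0  0  1  1  2  0  3  1  2  0
So g(9) = 0.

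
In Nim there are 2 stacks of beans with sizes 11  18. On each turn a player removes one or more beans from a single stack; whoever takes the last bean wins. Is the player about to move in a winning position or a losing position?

Winning position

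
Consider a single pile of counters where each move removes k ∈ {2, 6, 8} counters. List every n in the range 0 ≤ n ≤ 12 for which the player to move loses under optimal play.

0, 1, 4, 5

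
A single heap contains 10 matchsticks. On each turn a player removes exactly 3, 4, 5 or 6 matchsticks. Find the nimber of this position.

0

Build the Grundy sequence with g(k) = mex{g(k−s) : s ∈ {3, 4, 5, 6}, s ≤ k}:
k:     0  1  2  3  4  5  6  7  8  9 10
g(k):  0  0  0  1  1  1  2  2  2  0  0
So g(10) = 0.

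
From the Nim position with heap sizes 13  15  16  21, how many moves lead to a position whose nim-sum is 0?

3

Bitwise XOR of the heap sizes:
  01101  (13)
  01111  (15)
  10000  (16)
  10101  (21)
  -----
  00111  (7)
The overall nim-sum is X = 7. A heap of size p has a winning move iff p XOR X < p (reduce it to p XOR X).
  13: 13 XOR 7 = 10 < 13 — winning move (to 10).
  15: 15 XOR 7 = 8 < 15 — winning move (to 8).
  16: 16 XOR 7 = 23 ≥ 16 — no move.
  21: 21 XOR 7 = 18 < 21 — winning move (to 18).
That gives 3 winning moves.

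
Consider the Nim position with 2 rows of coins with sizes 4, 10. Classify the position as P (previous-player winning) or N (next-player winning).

N-position

Compute the nim-sum pairwise:
4 XOR 10 = 14
The nim-sum is 14 ≠ 0, so this is an N-position: the player to move can win.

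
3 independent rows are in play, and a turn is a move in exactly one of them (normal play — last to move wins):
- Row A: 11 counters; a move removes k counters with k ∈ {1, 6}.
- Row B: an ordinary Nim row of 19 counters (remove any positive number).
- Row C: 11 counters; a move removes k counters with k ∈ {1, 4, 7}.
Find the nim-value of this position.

18

Build the Grundy sequence for row A with g(k) = mex{g(k−s) : s ∈ {1, 6}, s ≤ k}:
g(0) = mex{} = 0
g(1) = mex{0} = 1
g(2) = mex{1} = 0
g(3) = mex{0} = 1
g(4) = mex{1} = 0
g(5) = mex{0} = 1
g(6) = mex{0,1} = 2
g(7) = mex{1,2} = 0
g(8) = mex{0} = 1
g(9) = mex{1} = 0
g(10) = mex{0} = 1
g(11) = mex{1} = 0
So g(11) = 0.
Row B is a plain Nim row of size 19, so its Grundy value is 19.
Grundy values for row C (subtraction set {1, 4, 7}):
k:     0  1  2  3  4  5  6  7  8  9 10 11
g(k):  0  1  0  1  2  0  1  2  0  1  0  1
So g(11) = 1.
By the Sprague-Grundy theorem, the Grundy value of a sum of independent games is the XOR of the component values.
Combined value = 0 XOR 19 XOR 1 = 18.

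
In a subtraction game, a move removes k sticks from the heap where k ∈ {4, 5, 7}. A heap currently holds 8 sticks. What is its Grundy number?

Grundy values for subtraction set {4, 5, 7}:
g(0) = mex{} = 0
g(1) = mex{} = 0
g(2) = mex{} = 0
g(3) = mex{} = 0
g(4) = mex{0} = 1
g(5) = mex{0} = 1
g(6) = mex{0} = 1
g(7) = mex{0} = 1
g(8) = mex{0,1} = 2
So g(8) = 2.

2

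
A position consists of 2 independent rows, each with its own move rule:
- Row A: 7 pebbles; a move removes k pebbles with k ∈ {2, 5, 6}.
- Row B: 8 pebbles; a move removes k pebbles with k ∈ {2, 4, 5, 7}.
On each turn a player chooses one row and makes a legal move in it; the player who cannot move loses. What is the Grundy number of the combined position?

7

For row A, compute g(0), g(1), … with moves {2, 5, 6}:
k:     0  1  2  3  4  5  6  7
g(k):  0  0  1  1  0  2  1  3
So g(7) = 3.
Grundy values for row B (subtraction set {2, 4, 5, 7}):
g(0) = mex{} = 0
g(1) = mex{} = 0
g(2) = mex{0} = 1
g(3) = mex{0} = 1
g(4) = mex{0,1} = 2
g(5) = mex{0,1} = 2
g(6) = mex{0,1,2} = 3
g(7) = mex{0,1,2} = 3
g(8) = mex{0,1,2,3} = 4
So g(8) = 4.
The value of a disjunctive sum is the nim-sum of the parts.
Combined value = 3 ⊕ 4 = 7.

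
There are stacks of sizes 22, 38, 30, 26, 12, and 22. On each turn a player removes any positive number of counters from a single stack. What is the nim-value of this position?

Bitwise XOR of the heap sizes:
  010110  (22)
  100110  (38)
  011110  (30)
  011010  (26)
  001100  (12)
  010110  (22)
  ------
  101110  (46)

46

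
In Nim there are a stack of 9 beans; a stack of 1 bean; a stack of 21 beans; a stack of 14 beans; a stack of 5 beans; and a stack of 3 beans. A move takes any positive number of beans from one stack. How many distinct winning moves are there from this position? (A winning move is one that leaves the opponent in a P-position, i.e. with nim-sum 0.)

1

Compute the nim-sum pairwise:
9 ^ 1 = 8
8 ^ 21 = 29
29 ^ 14 = 19
19 ^ 5 = 22
22 ^ 3 = 21
The overall nim-sum is X = 21. A stack of size p has a winning move iff p XOR X < p (reduce it to p XOR X).
  9: 9 XOR 21 = 28 ≥ 9 — no move.
  1: 1 XOR 21 = 20 ≥ 1 — no move.
  21: 21 XOR 21 = 0 < 21 — winning move (to 0).
  14: 14 XOR 21 = 27 ≥ 14 — no move.
  5: 5 XOR 21 = 16 ≥ 5 — no move.
  3: 3 XOR 21 = 22 ≥ 3 — no move.
That gives 1 winning move.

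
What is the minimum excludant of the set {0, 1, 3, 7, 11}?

The values 0, 1 are all present; 2 is the first non-negative integer missing from the set.

2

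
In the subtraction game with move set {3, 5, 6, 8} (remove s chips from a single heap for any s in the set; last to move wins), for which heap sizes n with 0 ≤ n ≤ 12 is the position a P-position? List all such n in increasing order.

Build the Grundy sequence with g(k) = mex{g(k−s) : s ∈ {3, 5, 6, 8}, s ≤ k}:
g(0) = mex{} = 0
g(1) = mex{} = 0
g(2) = mex{} = 0
g(3) = mex{0} = 1
g(4) = mex{0} = 1
g(5) = mex{0} = 1
g(6) = mex{0,1} = 2
g(7) = mex{0,1} = 2
g(8) = mex{0,1} = 2
g(9) = mex{0,1,2} = 3
g(10) = mex{0,1,2} = 3
g(11) = mex{1,2} = 0
g(12) = mex{1,2,3} = 0
The P-positions (g = 0) in 0..12 are 0, 1, 2, 11, 12.

0, 1, 2, 11, 12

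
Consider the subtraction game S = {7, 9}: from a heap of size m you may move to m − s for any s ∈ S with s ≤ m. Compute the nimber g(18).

0

Build the Grundy sequence with g(k) = mex{g(k−s) : s ∈ {7, 9}, s ≤ k}:
k:     0  1  2  3  4  5  6  7  8  9 10 11 12 13 14 15 16 17 18
g(k):  0  0  0  0  0  0  0  1  1  1  1  1  1  1  2  2  0  0  0
So g(18) = 0.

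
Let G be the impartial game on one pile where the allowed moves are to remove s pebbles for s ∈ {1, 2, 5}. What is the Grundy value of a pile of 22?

1

Compute g(0), g(1), … for moves {1, 2, 5}:
k:     0  1  2  3  4  5  6  7  8  9 10 11 12 13 14 15 16 17 18 19 20 21 22
g(k):  0  1  2  0  1  2  0  1  2  0  1  2  0  1  2  0  1  2  0  1  2  0  1
So g(22) = 1.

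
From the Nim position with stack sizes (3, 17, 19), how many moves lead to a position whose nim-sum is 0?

3

Nim-sum: 3 ^ 17 ^ 19 = 1.
The overall nim-sum is X = 1. A stack of size p has a winning move iff p XOR X < p (reduce it to p XOR X).
  3: 3 XOR 1 = 2 < 3 — winning move (to 2).
  17: 17 XOR 1 = 16 < 17 — winning move (to 16).
  19: 19 XOR 1 = 18 < 19 — winning move (to 18).
That gives 3 winning moves.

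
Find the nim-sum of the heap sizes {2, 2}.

0

In binary:
  10  (2)
  10  (2)
  --
  00  (0)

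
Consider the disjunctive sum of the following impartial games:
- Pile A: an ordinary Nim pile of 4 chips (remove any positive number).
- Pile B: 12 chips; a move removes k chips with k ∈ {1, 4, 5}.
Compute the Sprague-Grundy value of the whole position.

Pile A is a plain Nim pile of size 4, so its Grundy value is 4.
Build the Grundy sequence for pile B with g(k) = mex{g(k−s) : s ∈ {1, 4, 5}, s ≤ k}:
g(0) = mex{} = 0
g(1) = mex{0} = 1
g(2) = mex{1} = 0
g(3) = mex{0} = 1
g(4) = mex{0,1} = 2
g(5) = mex{0,1,2} = 3
g(6) = mex{0,1,3} = 2
g(7) = mex{0,1,2} = 3
g(8) = mex{1,2,3} = 0
g(9) = mex{0,2,3} = 1
g(10) = mex{1,2,3} = 0
g(11) = mex{0,2,3} = 1
g(12) = mex{0,1,3} = 2
So g(12) = 2.
The value of a disjunctive sum is the nim-sum of the parts.
Combined value = 4 XOR 2 = 6.

6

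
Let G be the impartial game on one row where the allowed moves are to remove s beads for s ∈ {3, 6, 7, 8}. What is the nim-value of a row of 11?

0

Build the Grundy sequence with g(k) = mex{g(k−s) : s ∈ {3, 6, 7, 8}, s ≤ k}:
k:     0  1  2  3  4  5  6  7  8  9 10 11
g(k):  0  0  0  1  1  1  2  2  2  3  3  0
So g(11) = 0.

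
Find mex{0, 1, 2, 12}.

The values 0, 1, 2 are all present; 3 is the first non-negative integer missing from the set.

3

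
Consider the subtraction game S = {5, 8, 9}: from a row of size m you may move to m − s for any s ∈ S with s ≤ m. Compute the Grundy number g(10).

2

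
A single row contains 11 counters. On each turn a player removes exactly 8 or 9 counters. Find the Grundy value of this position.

Compute g(0), g(1), … for moves {8, 9}:
k:     0  1  2  3  4  5  6  7  8  9 10 11
g(k):  0  0  0  0  0  0  0  0  1  1  1  1
So g(11) = 1.

1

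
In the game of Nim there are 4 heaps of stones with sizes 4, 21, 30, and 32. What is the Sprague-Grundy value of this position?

47

Compute the nim-sum pairwise:
4 ⊕ 21 = 17
17 ⊕ 30 = 15
15 ⊕ 32 = 47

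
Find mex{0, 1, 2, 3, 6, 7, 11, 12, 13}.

4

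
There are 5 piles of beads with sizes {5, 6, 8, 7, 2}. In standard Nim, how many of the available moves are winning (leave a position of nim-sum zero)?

Nim-sum: 5 ⊕ 6 ⊕ 8 ⊕ 7 ⊕ 2 = 14.
The overall nim-sum is X = 14. A pile of size p has a winning move iff p XOR X < p (reduce it to p XOR X).
  5: 5 XOR 14 = 11 ≥ 5 — no move.
  6: 6 XOR 14 = 8 ≥ 6 — no move.
  8: 8 XOR 14 = 6 < 8 — winning move (to 6).
  7: 7 XOR 14 = 9 ≥ 7 — no move.
  2: 2 XOR 14 = 12 ≥ 2 — no move.
That gives 1 winning move.

1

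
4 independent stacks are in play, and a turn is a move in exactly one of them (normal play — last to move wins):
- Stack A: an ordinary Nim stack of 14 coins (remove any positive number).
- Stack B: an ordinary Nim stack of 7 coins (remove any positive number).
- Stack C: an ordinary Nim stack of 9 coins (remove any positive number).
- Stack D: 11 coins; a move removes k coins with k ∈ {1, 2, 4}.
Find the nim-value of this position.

Stack A is a plain Nim stack of size 14, so its Grundy value is 14.
Stack B is a plain Nim stack of size 7, so its Grundy value is 7.
Stack C is a plain Nim stack of size 9, so its Grundy value is 9.
Build the Grundy sequence for stack D with g(k) = mex{g(k−s) : s ∈ {1, 2, 4}, s ≤ k}:
k:     0  1  2  3  4  5  6  7  8  9 10 11
g(k):  0  1  2  0  1  2  0  1  2  0  1  2
So g(11) = 2.
The value of a disjunctive sum is the nim-sum of the parts.
Combined value = 14 XOR 7 XOR 9 XOR 2 = 2.

2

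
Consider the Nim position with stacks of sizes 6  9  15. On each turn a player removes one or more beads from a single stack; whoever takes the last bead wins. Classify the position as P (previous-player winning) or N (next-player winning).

Compute the nim-sum pairwise:
6 ^ 9 = 15
15 ^ 15 = 0
The nim-sum is 0, so this is a P-position: the player to move is in a losing position under optimal play.

P-position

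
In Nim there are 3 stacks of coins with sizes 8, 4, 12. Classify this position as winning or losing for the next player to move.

Losing position

Nim-sum: 8 XOR 4 XOR 12 = 0.
The nim-sum is 0, so this is a P-position: the player to move is in a losing position under optimal play.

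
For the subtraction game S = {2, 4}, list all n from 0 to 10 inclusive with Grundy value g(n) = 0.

0, 1, 6, 7

Compute g(0), g(1), … for moves {2, 4}:
g(0) = mex{} = 0
g(1) = mex{} = 0
g(2) = mex{0} = 1
g(3) = mex{0} = 1
g(4) = mex{0,1} = 2
g(5) = mex{0,1} = 2
g(6) = mex{1,2} = 0
g(7) = mex{1,2} = 0
g(8) = mex{0,2} = 1
g(9) = mex{0,2} = 1
g(10) = mex{0,1} = 2
The P-positions (g = 0) in 0..10 are 0, 1, 6, 7.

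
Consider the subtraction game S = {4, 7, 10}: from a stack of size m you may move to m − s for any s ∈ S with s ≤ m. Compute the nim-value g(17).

Compute g(0), g(1), … for moves {4, 7, 10}:
k:     0  1  2  3  4  5  6  7  8  9 10 11 12 13 14 15 16 17
g(k):  0  0  0  0  1  1  1  1  2  2  2  2  3  3  0  0  0  0
So g(17) = 0.

0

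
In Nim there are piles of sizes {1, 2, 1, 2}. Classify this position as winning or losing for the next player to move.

Losing position

Nim-sum: 1 ^ 2 ^ 1 ^ 2 = 0.
The nim-sum is 0, so this is a P-position: the player to move is in a losing position under optimal play.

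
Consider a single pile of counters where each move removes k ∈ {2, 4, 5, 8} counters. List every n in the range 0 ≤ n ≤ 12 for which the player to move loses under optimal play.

0, 1, 7, 10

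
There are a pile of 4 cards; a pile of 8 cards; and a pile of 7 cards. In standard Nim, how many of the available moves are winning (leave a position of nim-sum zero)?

1

Compute the nim-sum pairwise:
4 ^ 8 = 12
12 ^ 7 = 11
The overall nim-sum is X = 11. A pile of size p has a winning move iff p XOR X < p (reduce it to p XOR X).
  4: 4 XOR 11 = 15 ≥ 4 — no move.
  8: 8 XOR 11 = 3 < 8 — winning move (to 3).
  7: 7 XOR 11 = 12 ≥ 7 — no move.
That gives 1 winning move.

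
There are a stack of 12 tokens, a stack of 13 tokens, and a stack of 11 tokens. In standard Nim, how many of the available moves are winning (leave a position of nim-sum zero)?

In binary:
  1100  (12)
  1101  (13)
  1011  (11)
  ----
  1010  (10)
The overall nim-sum is X = 10. A stack of size p has a winning move iff p XOR X < p (reduce it to p XOR X).
  12: 12 XOR 10 = 6 < 12 — winning move (to 6).
  13: 13 XOR 10 = 7 < 13 — winning move (to 7).
  11: 11 XOR 10 = 1 < 11 — winning move (to 1).
That gives 3 winning moves.

3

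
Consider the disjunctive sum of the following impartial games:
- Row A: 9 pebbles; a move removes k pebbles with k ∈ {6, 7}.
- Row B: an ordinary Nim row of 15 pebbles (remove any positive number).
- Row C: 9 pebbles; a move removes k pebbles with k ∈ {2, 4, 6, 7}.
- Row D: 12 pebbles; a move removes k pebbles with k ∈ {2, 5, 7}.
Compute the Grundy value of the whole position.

Build the Grundy sequence for row A with g(k) = mex{g(k−s) : s ∈ {6, 7}, s ≤ k}:
g(0) = mex{} = 0
g(1) = mex{} = 0
g(2) = mex{} = 0
g(3) = mex{} = 0
g(4) = mex{} = 0
g(5) = mex{} = 0
g(6) = mex{0} = 1
g(7) = mex{0} = 1
g(8) = mex{0} = 1
g(9) = mex{0} = 1
So g(9) = 1.
Row B is a plain Nim row of size 15, so its Grundy value is 15.
Grundy values for row C (subtraction set {2, 4, 6, 7}):
k:     0  1  2  3  4  5  6  7  8  9
g(k):  0  0  1  1  2  2  3  3  4  0
So g(9) = 0.
Build the Grundy sequence for row D with g(k) = mex{g(k−s) : s ∈ {2, 5, 7}, s ≤ k}:
k:     0  1  2  3  4  5  6  7  8  9 10 11 12
g(k):  0  0  1  1  0  2  1  3  2  2  0  3  1
So g(12) = 1.
By the Sprague-Grundy theorem, the Grundy value of a sum of independent games is the XOR of the component values.
Combined value = 1 XOR 15 XOR 0 XOR 1 = 15.

15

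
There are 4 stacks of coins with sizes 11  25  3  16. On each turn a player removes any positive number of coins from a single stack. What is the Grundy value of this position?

Compute the nim-sum pairwise:
11 ^ 25 = 18
18 ^ 3 = 17
17 ^ 16 = 1

1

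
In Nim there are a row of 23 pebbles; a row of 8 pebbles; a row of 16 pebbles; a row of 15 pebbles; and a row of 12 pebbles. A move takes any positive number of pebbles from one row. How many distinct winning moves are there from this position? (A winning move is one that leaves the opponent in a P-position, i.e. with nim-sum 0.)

3

Compute the nim-sum pairwise:
23 ⊕ 8 = 31
31 ⊕ 16 = 15
15 ⊕ 15 = 0
0 ⊕ 12 = 12
The overall nim-sum is X = 12. A row of size p has a winning move iff p XOR X < p (reduce it to p XOR X).
  23: 23 XOR 12 = 27 ≥ 23 — no move.
  8: 8 XOR 12 = 4 < 8 — winning move (to 4).
  16: 16 XOR 12 = 28 ≥ 16 — no move.
  15: 15 XOR 12 = 3 < 15 — winning move (to 3).
  12: 12 XOR 12 = 0 < 12 — winning move (to 0).
That gives 3 winning moves.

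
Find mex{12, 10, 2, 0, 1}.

3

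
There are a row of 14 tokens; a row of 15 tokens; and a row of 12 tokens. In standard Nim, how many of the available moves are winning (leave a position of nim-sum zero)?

3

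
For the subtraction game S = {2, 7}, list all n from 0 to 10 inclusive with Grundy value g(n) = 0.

Build the Grundy sequence with g(k) = mex{g(k−s) : s ∈ {2, 7}, s ≤ k}:
k:     0  1  2  3  4  5  6  7  8  9 10
g(k):  0  0  1  1  0  0  1  1  2  0  0
The P-positions (g = 0) in 0..10 are 0, 1, 4, 5, 9, 10.

0, 1, 4, 5, 9, 10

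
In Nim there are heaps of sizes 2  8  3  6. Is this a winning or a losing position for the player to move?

Winning position

Bitwise XOR of the heap sizes:
  0010  (2)
  1000  (8)
  0011  (3)
  0110  (6)
  ----
  1111  (15)
The nim-sum is 15 ≠ 0, so this is an N-position: the player to move can win.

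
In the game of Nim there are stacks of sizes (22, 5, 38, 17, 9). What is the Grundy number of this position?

In binary:
  010110  (22)
  000101  (5)
  100110  (38)
  010001  (17)
  001001  (9)
  ------
  101101  (45)

45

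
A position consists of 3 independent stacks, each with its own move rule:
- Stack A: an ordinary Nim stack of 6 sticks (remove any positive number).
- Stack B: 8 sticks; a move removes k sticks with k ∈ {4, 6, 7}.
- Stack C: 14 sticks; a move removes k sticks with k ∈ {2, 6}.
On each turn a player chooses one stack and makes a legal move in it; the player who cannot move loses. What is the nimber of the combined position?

Stack A is a plain Nim stack of size 6, so its Grundy value is 6.
For stack B, compute g(0), g(1), … with moves {4, 6, 7}:
k:     0  1  2  3  4  5  6  7  8
g(k):  0  0  0  0  1  1  1  1  2
So g(8) = 2.
Grundy values for stack C (subtraction set {2, 6}):
k:     0  1  2  3  4  5  6  7  8  9 10 11 12 13 14
g(k):  0  0  1  1  0  0  1  1  0  0  1  1  0  0  1
So g(14) = 1.
The value of a disjunctive sum is the nim-sum of the parts.
Combined value = 6 XOR 2 XOR 1 = 5.

5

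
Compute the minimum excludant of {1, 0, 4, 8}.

2

The values 0, 1 are all present; 2 is the first non-negative integer missing from the set.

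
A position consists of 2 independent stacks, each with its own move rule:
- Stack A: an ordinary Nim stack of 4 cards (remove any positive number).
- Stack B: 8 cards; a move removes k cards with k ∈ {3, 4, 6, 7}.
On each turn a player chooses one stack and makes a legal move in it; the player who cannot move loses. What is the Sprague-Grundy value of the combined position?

6

Stack A is a plain Nim stack of size 4, so its Grundy value is 4.
Build the Grundy sequence for stack B with g(k) = mex{g(k−s) : s ∈ {3, 4, 6, 7}, s ≤ k}:
g(0) = mex{} = 0
g(1) = mex{} = 0
g(2) = mex{} = 0
g(3) = mex{0} = 1
g(4) = mex{0} = 1
g(5) = mex{0} = 1
g(6) = mex{0,1} = 2
g(7) = mex{0,1} = 2
g(8) = mex{0,1} = 2
So g(8) = 2.
By the Sprague-Grundy theorem, the Grundy value of a sum of independent games is the XOR of the component values.
Combined value = 4 ⊕ 2 = 6.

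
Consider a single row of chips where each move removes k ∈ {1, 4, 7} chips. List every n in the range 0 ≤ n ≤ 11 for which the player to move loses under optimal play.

0, 2, 5, 8, 10

Build the Grundy sequence with g(k) = mex{g(k−s) : s ∈ {1, 4, 7}, s ≤ k}:
k:     0  1  2  3  4  5  6  7  8  9 10 11
g(k):  0  1  0  1  2  0  1  2  0  1  0  1
The P-positions (g = 0) in 0..11 are 0, 2, 5, 8, 10.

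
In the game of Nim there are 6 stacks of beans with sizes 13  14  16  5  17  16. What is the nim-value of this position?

23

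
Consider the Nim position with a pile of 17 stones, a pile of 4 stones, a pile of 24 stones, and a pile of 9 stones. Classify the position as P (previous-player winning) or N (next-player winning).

N-position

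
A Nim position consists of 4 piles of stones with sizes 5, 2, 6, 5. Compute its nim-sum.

Nim-sum: 5 ^ 2 ^ 6 ^ 5 = 4.

4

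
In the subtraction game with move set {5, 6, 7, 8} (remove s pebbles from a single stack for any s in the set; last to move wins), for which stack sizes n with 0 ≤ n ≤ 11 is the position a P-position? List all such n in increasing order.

Build the Grundy sequence with g(k) = mex{g(k−s) : s ∈ {5, 6, 7, 8}, s ≤ k}:
k:     0  1  2  3  4  5  6  7  8  9 10 11
g(k):  0  0  0  0  0  1  1  1  1  1  2  2
The P-positions (g = 0) in 0..11 are 0, 1, 2, 3, 4.

0, 1, 2, 3, 4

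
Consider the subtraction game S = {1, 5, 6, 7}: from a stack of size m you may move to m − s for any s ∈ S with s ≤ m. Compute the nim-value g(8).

Compute g(0), g(1), … for moves {1, 5, 6, 7}:
g(0) = mex{} = 0
g(1) = mex{0} = 1
g(2) = mex{1} = 0
g(3) = mex{0} = 1
g(4) = mex{1} = 0
g(5) = mex{0} = 1
g(6) = mex{0,1} = 2
g(7) = mex{0,1,2} = 3
g(8) = mex{0,1,3} = 2
So g(8) = 2.

2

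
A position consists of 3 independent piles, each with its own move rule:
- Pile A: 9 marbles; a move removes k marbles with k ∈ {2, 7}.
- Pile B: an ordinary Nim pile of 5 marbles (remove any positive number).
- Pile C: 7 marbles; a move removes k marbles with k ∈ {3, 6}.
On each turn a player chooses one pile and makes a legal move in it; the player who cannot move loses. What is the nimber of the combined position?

Build the Grundy sequence for pile A with g(k) = mex{g(k−s) : s ∈ {2, 7}, s ≤ k}:
g(0) = mex{} = 0
g(1) = mex{} = 0
g(2) = mex{0} = 1
g(3) = mex{0} = 1
g(4) = mex{1} = 0
g(5) = mex{1} = 0
g(6) = mex{0} = 1
g(7) = mex{0} = 1
g(8) = mex{0,1} = 2
g(9) = mex{1} = 0
So g(9) = 0.
Pile B is a plain Nim pile of size 5, so its Grundy value is 5.
Build the Grundy sequence for pile C with g(k) = mex{g(k−s) : s ∈ {3, 6}, s ≤ k}:
k:     0  1  2  3  4  5  6  7
g(k):  0  0  0  1  1  1  2  2
So g(7) = 2.
By the Sprague-Grundy theorem, the Grundy value of a sum of independent games is the XOR of the component values.
Combined value = 0 ⊕ 5 ⊕ 2 = 7.

7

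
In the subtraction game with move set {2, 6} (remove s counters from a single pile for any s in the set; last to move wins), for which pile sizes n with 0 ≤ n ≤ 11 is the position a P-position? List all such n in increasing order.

0, 1, 4, 5, 8, 9

Grundy values for subtraction set {2, 6}:
k:     0  1  2  3  4  5  6  7  8  9 10 11
g(k):  0  0  1  1  0  0  1  1  0  0  1  1
The P-positions (g = 0) in 0..11 are 0, 1, 4, 5, 8, 9.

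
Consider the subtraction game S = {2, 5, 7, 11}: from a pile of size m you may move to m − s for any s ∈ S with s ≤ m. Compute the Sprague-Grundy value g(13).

0

Build the Grundy sequence with g(k) = mex{g(k−s) : s ∈ {2, 5, 7, 11}, s ≤ k}:
g(0) = mex{} = 0
g(1) = mex{} = 0
g(2) = mex{0} = 1
g(3) = mex{0} = 1
g(4) = mex{1} = 0
g(5) = mex{0,1} = 2
g(6) = mex{0} = 1
g(7) = mex{0,1,2} = 3
g(8) = mex{0,1} = 2
g(9) = mex{0,1,3} = 2
g(10) = mex{1,2} = 0
g(11) = mex{0,1,2} = 3
g(12) = mex{0,2,3} = 1
g(13) = mex{1,2,3} = 0
So g(13) = 0.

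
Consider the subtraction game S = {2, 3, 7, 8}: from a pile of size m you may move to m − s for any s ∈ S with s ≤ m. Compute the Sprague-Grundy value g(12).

Compute g(0), g(1), … for moves {2, 3, 7, 8}:
k:     0  1  2  3  4  5  6  7  8  9 10 11 12
g(k):  0  0  1  1  2  0  0  1  1  2  0  0  1
So g(12) = 1.

1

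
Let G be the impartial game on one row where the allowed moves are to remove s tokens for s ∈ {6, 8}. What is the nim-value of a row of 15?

Compute g(0), g(1), … for moves {6, 8}:
k:     0  1  2  3  4  5  6  7  8  9 10 11 12 13 14 15
g(k):  0  0  0  0  0  0  1  1  1  1  1  1  2  2  0  0
So g(15) = 0.

0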